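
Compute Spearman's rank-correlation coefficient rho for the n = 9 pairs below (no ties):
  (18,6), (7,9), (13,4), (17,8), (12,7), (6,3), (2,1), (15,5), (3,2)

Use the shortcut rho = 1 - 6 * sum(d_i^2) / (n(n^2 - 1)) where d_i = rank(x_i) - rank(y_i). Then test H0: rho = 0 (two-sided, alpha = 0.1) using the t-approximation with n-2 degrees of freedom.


Step 1: Rank x and y separately (midranks; no ties here).
rank(x): 18->9, 7->4, 13->6, 17->8, 12->5, 6->3, 2->1, 15->7, 3->2
rank(y): 6->6, 9->9, 4->4, 8->8, 7->7, 3->3, 1->1, 5->5, 2->2
Step 2: d_i = R_x(i) - R_y(i); compute d_i^2.
  (9-6)^2=9, (4-9)^2=25, (6-4)^2=4, (8-8)^2=0, (5-7)^2=4, (3-3)^2=0, (1-1)^2=0, (7-5)^2=4, (2-2)^2=0
sum(d^2) = 46.
Step 3: rho = 1 - 6*46 / (9*(9^2 - 1)) = 1 - 276/720 = 0.616667.
Step 4: Under H0, t = rho * sqrt((n-2)/(1-rho^2)) = 2.0725 ~ t(7).
Step 5: Two-sided p-value from the t-distribution with 7 df = 0.076929.
Step 6: alpha = 0.1. reject H0.

rho = 0.6167, p = 0.076929, reject H0 at alpha = 0.1.


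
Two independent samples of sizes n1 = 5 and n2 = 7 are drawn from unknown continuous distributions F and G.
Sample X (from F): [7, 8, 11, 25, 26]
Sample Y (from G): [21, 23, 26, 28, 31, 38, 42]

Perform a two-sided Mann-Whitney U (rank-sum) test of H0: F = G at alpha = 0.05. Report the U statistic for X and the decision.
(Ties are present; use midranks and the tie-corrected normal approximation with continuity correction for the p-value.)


Step 1: Combine and sort all 12 observations; assign midranks.
sorted (value, group): (7,X), (8,X), (11,X), (21,Y), (23,Y), (25,X), (26,X), (26,Y), (28,Y), (31,Y), (38,Y), (42,Y)
ranks: 7->1, 8->2, 11->3, 21->4, 23->5, 25->6, 26->7.5, 26->7.5, 28->9, 31->10, 38->11, 42->12
Step 2: Rank sum for X: R1 = 1 + 2 + 3 + 6 + 7.5 = 19.5.
Step 3: U_X = R1 - n1(n1+1)/2 = 19.5 - 5*6/2 = 19.5 - 15 = 4.5.
       U_Y = n1*n2 - U_X = 35 - 4.5 = 30.5.
Step 4: Ties are present, so use the tie-corrected normal approximation (with continuity correction) for the p-value.
Step 5: p-value = 0.041997; compare to alpha = 0.05. reject H0.

U_X = 4.5, p = 0.041997, reject H0 at alpha = 0.05.


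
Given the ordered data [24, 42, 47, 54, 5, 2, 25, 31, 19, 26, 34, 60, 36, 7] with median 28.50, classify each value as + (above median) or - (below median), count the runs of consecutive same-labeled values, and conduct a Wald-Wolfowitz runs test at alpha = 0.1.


Step 1: Compute median = 28.50; label A = above, B = below.
Labels in order: BAAABBBABBAAAB  (n_A = 7, n_B = 7)
Step 2: Count runs R = 7.
Step 3: Under H0 (random ordering), E[R] = 2*n_A*n_B/(n_A+n_B) + 1 = 2*7*7/14 + 1 = 8.0000.
        Var[R] = 2*n_A*n_B*(2*n_A*n_B - n_A - n_B) / ((n_A+n_B)^2 * (n_A+n_B-1)) = 8232/2548 = 3.2308.
        SD[R] = 1.7974.
Step 4: Continuity-corrected z = (R + 0.5 - E[R]) / SD[R] = (7 + 0.5 - 8.0000) / 1.7974 = -0.2782.
Step 5: Two-sided p-value via normal approximation = 2*(1 - Phi(|z|)) = 0.780879.
Step 6: alpha = 0.1. fail to reject H0.

R = 7, z = -0.2782, p = 0.780879, fail to reject H0.


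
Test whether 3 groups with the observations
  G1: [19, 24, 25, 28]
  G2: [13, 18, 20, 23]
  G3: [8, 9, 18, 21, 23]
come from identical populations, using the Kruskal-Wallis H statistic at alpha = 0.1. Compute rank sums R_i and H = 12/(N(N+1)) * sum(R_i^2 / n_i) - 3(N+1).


Step 1: Combine all N = 13 observations and assign midranks.
sorted (value, group, rank): (8,G3,1), (9,G3,2), (13,G2,3), (18,G2,4.5), (18,G3,4.5), (19,G1,6), (20,G2,7), (21,G3,8), (23,G2,9.5), (23,G3,9.5), (24,G1,11), (25,G1,12), (28,G1,13)
Step 2: Sum ranks within each group.
R_1 = 42 (n_1 = 4)
R_2 = 24 (n_2 = 4)
R_3 = 25 (n_3 = 5)
Step 3: H = 12/(N(N+1)) * sum(R_i^2/n_i) - 3(N+1)
     = 12/(13*14) * (42^2/4 + 24^2/4 + 25^2/5) - 3*14
     = 0.065934 * 710 - 42
     = 4.813187.
Step 4: Ties present; correction factor C = 1 - 12/(13^3 - 13) = 0.994505. Corrected H = 4.813187 / 0.994505 = 4.839779.
Step 5: Under H0, H ~ chi^2(2); p-value = 0.088931.
Step 6: alpha = 0.1. reject H0.

H = 4.8398, df = 2, p = 0.088931, reject H0.


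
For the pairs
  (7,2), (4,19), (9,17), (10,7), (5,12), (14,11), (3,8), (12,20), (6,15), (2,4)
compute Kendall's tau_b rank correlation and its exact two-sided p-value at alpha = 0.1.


Step 1: Enumerate the 45 unordered pairs (i,j) with i<j and classify each by sign(x_j-x_i) * sign(y_j-y_i).
  (1,2):dx=-3,dy=+17->D; (1,3):dx=+2,dy=+15->C; (1,4):dx=+3,dy=+5->C; (1,5):dx=-2,dy=+10->D
  (1,6):dx=+7,dy=+9->C; (1,7):dx=-4,dy=+6->D; (1,8):dx=+5,dy=+18->C; (1,9):dx=-1,dy=+13->D
  (1,10):dx=-5,dy=+2->D; (2,3):dx=+5,dy=-2->D; (2,4):dx=+6,dy=-12->D; (2,5):dx=+1,dy=-7->D
  (2,6):dx=+10,dy=-8->D; (2,7):dx=-1,dy=-11->C; (2,8):dx=+8,dy=+1->C; (2,9):dx=+2,dy=-4->D
  (2,10):dx=-2,dy=-15->C; (3,4):dx=+1,dy=-10->D; (3,5):dx=-4,dy=-5->C; (3,6):dx=+5,dy=-6->D
  (3,7):dx=-6,dy=-9->C; (3,8):dx=+3,dy=+3->C; (3,9):dx=-3,dy=-2->C; (3,10):dx=-7,dy=-13->C
  (4,5):dx=-5,dy=+5->D; (4,6):dx=+4,dy=+4->C; (4,7):dx=-7,dy=+1->D; (4,8):dx=+2,dy=+13->C
  (4,9):dx=-4,dy=+8->D; (4,10):dx=-8,dy=-3->C; (5,6):dx=+9,dy=-1->D; (5,7):dx=-2,dy=-4->C
  (5,8):dx=+7,dy=+8->C; (5,9):dx=+1,dy=+3->C; (5,10):dx=-3,dy=-8->C; (6,7):dx=-11,dy=-3->C
  (6,8):dx=-2,dy=+9->D; (6,9):dx=-8,dy=+4->D; (6,10):dx=-12,dy=-7->C; (7,8):dx=+9,dy=+12->C
  (7,9):dx=+3,dy=+7->C; (7,10):dx=-1,dy=-4->C; (8,9):dx=-6,dy=-5->C; (8,10):dx=-10,dy=-16->C
  (9,10):dx=-4,dy=-11->C
Step 2: C = 27, D = 18, total pairs = 45.
Step 3: tau = (C - D)/(n(n-1)/2) = (27 - 18)/45 = 0.200000.
Step 4: Exact two-sided p-value (enumerate n! = 3628800 permutations of y under H0): p = 0.484313.
Step 5: alpha = 0.1. fail to reject H0.

tau_b = 0.2000 (C=27, D=18), p = 0.484313, fail to reject H0.


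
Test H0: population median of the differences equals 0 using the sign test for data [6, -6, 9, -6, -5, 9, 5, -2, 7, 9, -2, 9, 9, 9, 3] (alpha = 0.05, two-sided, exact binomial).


Step 1: Discard zero differences. Original n = 15; n_eff = number of nonzero differences = 15.
Nonzero differences (with sign): +6, -6, +9, -6, -5, +9, +5, -2, +7, +9, -2, +9, +9, +9, +3
Step 2: Count signs: positive = 10, negative = 5.
Step 3: Under H0: P(positive) = 0.5, so the number of positives S ~ Bin(15, 0.5).
Step 4: Two-sided exact p-value = sum of Bin(15,0.5) probabilities at or below the observed probability = 0.301758.
Step 5: alpha = 0.05. fail to reject H0.

n_eff = 15, pos = 10, neg = 5, p = 0.301758, fail to reject H0.


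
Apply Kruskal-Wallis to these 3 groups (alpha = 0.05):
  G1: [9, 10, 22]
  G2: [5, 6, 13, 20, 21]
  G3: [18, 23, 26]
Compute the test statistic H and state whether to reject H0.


Step 1: Combine all N = 11 observations and assign midranks.
sorted (value, group, rank): (5,G2,1), (6,G2,2), (9,G1,3), (10,G1,4), (13,G2,5), (18,G3,6), (20,G2,7), (21,G2,8), (22,G1,9), (23,G3,10), (26,G3,11)
Step 2: Sum ranks within each group.
R_1 = 16 (n_1 = 3)
R_2 = 23 (n_2 = 5)
R_3 = 27 (n_3 = 3)
Step 3: H = 12/(N(N+1)) * sum(R_i^2/n_i) - 3(N+1)
     = 12/(11*12) * (16^2/3 + 23^2/5 + 27^2/3) - 3*12
     = 0.090909 * 434.133 - 36
     = 3.466667.
Step 4: No ties, so H is used without correction.
Step 5: Under H0, H ~ chi^2(2); p-value = 0.176694.
Step 6: alpha = 0.05. fail to reject H0.

H = 3.4667, df = 2, p = 0.176694, fail to reject H0.


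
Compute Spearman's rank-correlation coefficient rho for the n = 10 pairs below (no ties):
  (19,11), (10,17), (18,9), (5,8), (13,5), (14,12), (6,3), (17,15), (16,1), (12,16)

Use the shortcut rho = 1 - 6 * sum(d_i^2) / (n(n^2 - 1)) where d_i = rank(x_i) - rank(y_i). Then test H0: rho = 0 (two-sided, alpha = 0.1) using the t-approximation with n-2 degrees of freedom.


Step 1: Rank x and y separately (midranks; no ties here).
rank(x): 19->10, 10->3, 18->9, 5->1, 13->5, 14->6, 6->2, 17->8, 16->7, 12->4
rank(y): 11->6, 17->10, 9->5, 8->4, 5->3, 12->7, 3->2, 15->8, 1->1, 16->9
Step 2: d_i = R_x(i) - R_y(i); compute d_i^2.
  (10-6)^2=16, (3-10)^2=49, (9-5)^2=16, (1-4)^2=9, (5-3)^2=4, (6-7)^2=1, (2-2)^2=0, (8-8)^2=0, (7-1)^2=36, (4-9)^2=25
sum(d^2) = 156.
Step 3: rho = 1 - 6*156 / (10*(10^2 - 1)) = 1 - 936/990 = 0.054545.
Step 4: Under H0, t = rho * sqrt((n-2)/(1-rho^2)) = 0.1545 ~ t(8).
Step 5: Two-sided p-value from the t-distribution with 8 df = 0.881036.
Step 6: alpha = 0.1. fail to reject H0.

rho = 0.0545, p = 0.881036, fail to reject H0 at alpha = 0.1.


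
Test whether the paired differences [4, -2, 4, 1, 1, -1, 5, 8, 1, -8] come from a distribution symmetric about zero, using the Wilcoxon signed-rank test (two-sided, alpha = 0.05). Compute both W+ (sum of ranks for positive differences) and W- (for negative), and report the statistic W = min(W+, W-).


Step 1: Drop any zero differences (none here) and take |d_i|.
|d| = [4, 2, 4, 1, 1, 1, 5, 8, 1, 8]
Step 2: Midrank |d_i| (ties get averaged ranks).
ranks: |4|->6.5, |2|->5, |4|->6.5, |1|->2.5, |1|->2.5, |1|->2.5, |5|->8, |8|->9.5, |1|->2.5, |8|->9.5
Step 3: Attach original signs; sum ranks with positive sign and with negative sign.
W+ = 6.5 + 6.5 + 2.5 + 2.5 + 8 + 9.5 + 2.5 = 38
W- = 5 + 2.5 + 9.5 = 17
(Check: W+ + W- = 55 should equal n(n+1)/2 = 55.)
Step 4: Test statistic W = min(W+, W-) = 17.
Step 5: Ties in |d|, so use the tie-corrected normal approximation.
        E[W] = n(n+1)/4 = 10*11/4 = 27.5.
        Tie groups: |d|=1 (t=4), |d|=4 (t=2), |d|=8 (t=2); sum(t^3 - t) = 72.
        Var[W] = n(n+1)(2n+1)/24 - sum(t^3-t)/48 = 2310/24 - 72/48 = 94.75.
        z = (W - E[W]) / sqrt(Var[W]) = (17 - 27.5) / 9.7340 = -1.0787.
        Two-sided p = 2*Phi(z) = 0.280723.
Step 6: alpha = 0.05. fail to reject H0.

W+ = 38, W- = 17, W = min = 17, p = 0.280723, fail to reject H0.


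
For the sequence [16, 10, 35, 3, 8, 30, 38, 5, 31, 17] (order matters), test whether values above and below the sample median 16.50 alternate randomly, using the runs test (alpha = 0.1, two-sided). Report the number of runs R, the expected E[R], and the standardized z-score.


Step 1: Compute median = 16.50; label A = above, B = below.
Labels in order: BBABBAABAA  (n_A = 5, n_B = 5)
Step 2: Count runs R = 6.
Step 3: Under H0 (random ordering), E[R] = 2*n_A*n_B/(n_A+n_B) + 1 = 2*5*5/10 + 1 = 6.0000.
        Var[R] = 2*n_A*n_B*(2*n_A*n_B - n_A - n_B) / ((n_A+n_B)^2 * (n_A+n_B-1)) = 2000/900 = 2.2222.
        SD[R] = 1.4907.
Step 4: R = E[R], so z = 0 with no continuity correction.
Step 5: Two-sided p-value via normal approximation = 2*(1 - Phi(|z|)) = 1.000000.
Step 6: alpha = 0.1. fail to reject H0.

R = 6, z = 0.0000, p = 1.000000, fail to reject H0.


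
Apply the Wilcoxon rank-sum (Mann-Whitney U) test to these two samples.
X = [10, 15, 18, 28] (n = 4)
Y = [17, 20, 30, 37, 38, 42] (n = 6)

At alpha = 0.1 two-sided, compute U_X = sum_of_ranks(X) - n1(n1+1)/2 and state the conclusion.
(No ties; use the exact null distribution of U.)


Step 1: Combine and sort all 10 observations; assign midranks.
sorted (value, group): (10,X), (15,X), (17,Y), (18,X), (20,Y), (28,X), (30,Y), (37,Y), (38,Y), (42,Y)
ranks: 10->1, 15->2, 17->3, 18->4, 20->5, 28->6, 30->7, 37->8, 38->9, 42->10
Step 2: Rank sum for X: R1 = 1 + 2 + 4 + 6 = 13.
Step 3: U_X = R1 - n1(n1+1)/2 = 13 - 4*5/2 = 13 - 10 = 3.
       U_Y = n1*n2 - U_X = 24 - 3 = 21.
Step 4: No ties, so the exact null distribution of U (based on enumerating the C(10,4) = 210 equally likely rank assignments) gives the two-sided p-value.
Step 5: p-value = 0.066667; compare to alpha = 0.1. reject H0.

U_X = 3, p = 0.066667, reject H0 at alpha = 0.1.


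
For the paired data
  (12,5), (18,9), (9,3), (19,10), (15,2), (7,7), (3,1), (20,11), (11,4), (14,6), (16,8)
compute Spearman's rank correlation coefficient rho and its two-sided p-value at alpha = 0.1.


Step 1: Rank x and y separately (midranks; no ties here).
rank(x): 12->5, 18->9, 9->3, 19->10, 15->7, 7->2, 3->1, 20->11, 11->4, 14->6, 16->8
rank(y): 5->5, 9->9, 3->3, 10->10, 2->2, 7->7, 1->1, 11->11, 4->4, 6->6, 8->8
Step 2: d_i = R_x(i) - R_y(i); compute d_i^2.
  (5-5)^2=0, (9-9)^2=0, (3-3)^2=0, (10-10)^2=0, (7-2)^2=25, (2-7)^2=25, (1-1)^2=0, (11-11)^2=0, (4-4)^2=0, (6-6)^2=0, (8-8)^2=0
sum(d^2) = 50.
Step 3: rho = 1 - 6*50 / (11*(11^2 - 1)) = 1 - 300/1320 = 0.772727.
Step 4: Under H0, t = rho * sqrt((n-2)/(1-rho^2)) = 3.6522 ~ t(9).
Step 5: Two-sided p-value from the t-distribution with 9 df = 0.005299.
Step 6: alpha = 0.1. reject H0.

rho = 0.7727, p = 0.005299, reject H0 at alpha = 0.1.


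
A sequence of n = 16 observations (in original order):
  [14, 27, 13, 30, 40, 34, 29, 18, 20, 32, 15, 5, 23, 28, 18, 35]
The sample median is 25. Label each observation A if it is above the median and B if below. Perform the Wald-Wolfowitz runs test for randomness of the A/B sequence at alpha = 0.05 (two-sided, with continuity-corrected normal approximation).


Step 1: Compute median = 25; label A = above, B = below.
Labels in order: BABAAAABBABBBABA  (n_A = 8, n_B = 8)
Step 2: Count runs R = 10.
Step 3: Under H0 (random ordering), E[R] = 2*n_A*n_B/(n_A+n_B) + 1 = 2*8*8/16 + 1 = 9.0000.
        Var[R] = 2*n_A*n_B*(2*n_A*n_B - n_A - n_B) / ((n_A+n_B)^2 * (n_A+n_B-1)) = 14336/3840 = 3.7333.
        SD[R] = 1.9322.
Step 4: Continuity-corrected z = (R - 0.5 - E[R]) / SD[R] = (10 - 0.5 - 9.0000) / 1.9322 = 0.2588.
Step 5: Two-sided p-value via normal approximation = 2*(1 - Phi(|z|)) = 0.795809.
Step 6: alpha = 0.05. fail to reject H0.

R = 10, z = 0.2588, p = 0.795809, fail to reject H0.


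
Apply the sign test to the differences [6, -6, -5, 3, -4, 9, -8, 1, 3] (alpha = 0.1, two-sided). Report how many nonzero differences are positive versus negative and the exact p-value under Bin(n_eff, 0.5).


Step 1: Discard zero differences. Original n = 9; n_eff = number of nonzero differences = 9.
Nonzero differences (with sign): +6, -6, -5, +3, -4, +9, -8, +1, +3
Step 2: Count signs: positive = 5, negative = 4.
Step 3: Under H0: P(positive) = 0.5, so the number of positives S ~ Bin(9, 0.5).
Step 4: Two-sided exact p-value = sum of Bin(9,0.5) probabilities at or below the observed probability = 1.000000.
Step 5: alpha = 0.1. fail to reject H0.

n_eff = 9, pos = 5, neg = 4, p = 1.000000, fail to reject H0.


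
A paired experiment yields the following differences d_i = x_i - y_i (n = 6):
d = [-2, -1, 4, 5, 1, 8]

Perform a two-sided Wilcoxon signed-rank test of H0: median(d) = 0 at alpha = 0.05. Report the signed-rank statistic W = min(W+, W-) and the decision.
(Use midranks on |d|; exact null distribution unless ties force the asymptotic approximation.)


Step 1: Drop any zero differences (none here) and take |d_i|.
|d| = [2, 1, 4, 5, 1, 8]
Step 2: Midrank |d_i| (ties get averaged ranks).
ranks: |2|->3, |1|->1.5, |4|->4, |5|->5, |1|->1.5, |8|->6
Step 3: Attach original signs; sum ranks with positive sign and with negative sign.
W+ = 4 + 5 + 1.5 + 6 = 16.5
W- = 3 + 1.5 = 4.5
(Check: W+ + W- = 21 should equal n(n+1)/2 = 21.)
Step 4: Test statistic W = min(W+, W-) = 4.5.
Step 5: Ties in |d|, so use the tie-corrected normal approximation.
        E[W] = n(n+1)/4 = 6*7/4 = 10.5.
        Tie groups: |d|=1 (t=2); sum(t^3 - t) = 6.
        Var[W] = n(n+1)(2n+1)/24 - sum(t^3-t)/48 = 546/24 - 6/48 = 22.625.
        z = (W - E[W]) / sqrt(Var[W]) = (4.5 - 10.5) / 4.7566 = -1.2614.
        Two-sided p = 2*Phi(z) = 0.207160.
Step 6: alpha = 0.05. fail to reject H0.

W+ = 16.5, W- = 4.5, W = min = 4.5, p = 0.207160, fail to reject H0.


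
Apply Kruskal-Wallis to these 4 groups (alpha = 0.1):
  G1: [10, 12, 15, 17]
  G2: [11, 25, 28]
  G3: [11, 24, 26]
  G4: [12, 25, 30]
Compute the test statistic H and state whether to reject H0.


Step 1: Combine all N = 13 observations and assign midranks.
sorted (value, group, rank): (10,G1,1), (11,G2,2.5), (11,G3,2.5), (12,G1,4.5), (12,G4,4.5), (15,G1,6), (17,G1,7), (24,G3,8), (25,G2,9.5), (25,G4,9.5), (26,G3,11), (28,G2,12), (30,G4,13)
Step 2: Sum ranks within each group.
R_1 = 18.5 (n_1 = 4)
R_2 = 24 (n_2 = 3)
R_3 = 21.5 (n_3 = 3)
R_4 = 27 (n_4 = 3)
Step 3: H = 12/(N(N+1)) * sum(R_i^2/n_i) - 3(N+1)
     = 12/(13*14) * (18.5^2/4 + 24^2/3 + 21.5^2/3 + 27^2/3) - 3*14
     = 0.065934 * 674.646 - 42
     = 2.482143.
Step 4: Ties present; correction factor C = 1 - 18/(13^3 - 13) = 0.991758. Corrected H = 2.482143 / 0.991758 = 2.502770.
Step 5: Under H0, H ~ chi^2(3); p-value = 0.474791.
Step 6: alpha = 0.1. fail to reject H0.

H = 2.5028, df = 3, p = 0.474791, fail to reject H0.


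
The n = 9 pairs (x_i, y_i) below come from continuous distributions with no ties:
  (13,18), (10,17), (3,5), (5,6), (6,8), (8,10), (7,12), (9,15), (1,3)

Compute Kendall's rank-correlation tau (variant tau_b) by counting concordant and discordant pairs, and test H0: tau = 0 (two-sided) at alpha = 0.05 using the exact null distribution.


Step 1: Enumerate the 36 unordered pairs (i,j) with i<j and classify each by sign(x_j-x_i) * sign(y_j-y_i).
  (1,2):dx=-3,dy=-1->C; (1,3):dx=-10,dy=-13->C; (1,4):dx=-8,dy=-12->C; (1,5):dx=-7,dy=-10->C
  (1,6):dx=-5,dy=-8->C; (1,7):dx=-6,dy=-6->C; (1,8):dx=-4,dy=-3->C; (1,9):dx=-12,dy=-15->C
  (2,3):dx=-7,dy=-12->C; (2,4):dx=-5,dy=-11->C; (2,5):dx=-4,dy=-9->C; (2,6):dx=-2,dy=-7->C
  (2,7):dx=-3,dy=-5->C; (2,8):dx=-1,dy=-2->C; (2,9):dx=-9,dy=-14->C; (3,4):dx=+2,dy=+1->C
  (3,5):dx=+3,dy=+3->C; (3,6):dx=+5,dy=+5->C; (3,7):dx=+4,dy=+7->C; (3,8):dx=+6,dy=+10->C
  (3,9):dx=-2,dy=-2->C; (4,5):dx=+1,dy=+2->C; (4,6):dx=+3,dy=+4->C; (4,7):dx=+2,dy=+6->C
  (4,8):dx=+4,dy=+9->C; (4,9):dx=-4,dy=-3->C; (5,6):dx=+2,dy=+2->C; (5,7):dx=+1,dy=+4->C
  (5,8):dx=+3,dy=+7->C; (5,9):dx=-5,dy=-5->C; (6,7):dx=-1,dy=+2->D; (6,8):dx=+1,dy=+5->C
  (6,9):dx=-7,dy=-7->C; (7,8):dx=+2,dy=+3->C; (7,9):dx=-6,dy=-9->C; (8,9):dx=-8,dy=-12->C
Step 2: C = 35, D = 1, total pairs = 36.
Step 3: tau = (C - D)/(n(n-1)/2) = (35 - 1)/36 = 0.944444.
Step 4: Exact two-sided p-value (enumerate n! = 362880 permutations of y under H0): p = 0.000050.
Step 5: alpha = 0.05. reject H0.

tau_b = 0.9444 (C=35, D=1), p = 0.000050, reject H0.


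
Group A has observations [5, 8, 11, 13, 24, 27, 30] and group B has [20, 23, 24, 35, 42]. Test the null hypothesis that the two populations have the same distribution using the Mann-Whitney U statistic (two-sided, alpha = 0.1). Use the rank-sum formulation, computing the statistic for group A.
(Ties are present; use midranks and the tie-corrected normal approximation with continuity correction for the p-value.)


Step 1: Combine and sort all 12 observations; assign midranks.
sorted (value, group): (5,X), (8,X), (11,X), (13,X), (20,Y), (23,Y), (24,X), (24,Y), (27,X), (30,X), (35,Y), (42,Y)
ranks: 5->1, 8->2, 11->3, 13->4, 20->5, 23->6, 24->7.5, 24->7.5, 27->9, 30->10, 35->11, 42->12
Step 2: Rank sum for X: R1 = 1 + 2 + 3 + 4 + 7.5 + 9 + 10 = 36.5.
Step 3: U_X = R1 - n1(n1+1)/2 = 36.5 - 7*8/2 = 36.5 - 28 = 8.5.
       U_Y = n1*n2 - U_X = 35 - 8.5 = 26.5.
Step 4: Ties are present, so use the tie-corrected normal approximation (with continuity correction) for the p-value.
Step 5: p-value = 0.166721; compare to alpha = 0.1. fail to reject H0.

U_X = 8.5, p = 0.166721, fail to reject H0 at alpha = 0.1.


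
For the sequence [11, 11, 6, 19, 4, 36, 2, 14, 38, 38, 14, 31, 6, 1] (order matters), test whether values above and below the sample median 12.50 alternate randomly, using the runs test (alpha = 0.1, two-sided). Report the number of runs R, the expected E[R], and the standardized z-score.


Step 1: Compute median = 12.50; label A = above, B = below.
Labels in order: BBBABABAAAAABB  (n_A = 7, n_B = 7)
Step 2: Count runs R = 7.
Step 3: Under H0 (random ordering), E[R] = 2*n_A*n_B/(n_A+n_B) + 1 = 2*7*7/14 + 1 = 8.0000.
        Var[R] = 2*n_A*n_B*(2*n_A*n_B - n_A - n_B) / ((n_A+n_B)^2 * (n_A+n_B-1)) = 8232/2548 = 3.2308.
        SD[R] = 1.7974.
Step 4: Continuity-corrected z = (R + 0.5 - E[R]) / SD[R] = (7 + 0.5 - 8.0000) / 1.7974 = -0.2782.
Step 5: Two-sided p-value via normal approximation = 2*(1 - Phi(|z|)) = 0.780879.
Step 6: alpha = 0.1. fail to reject H0.

R = 7, z = -0.2782, p = 0.780879, fail to reject H0.


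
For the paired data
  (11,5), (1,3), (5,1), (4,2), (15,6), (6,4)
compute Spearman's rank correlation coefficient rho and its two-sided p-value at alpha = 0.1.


Step 1: Rank x and y separately (midranks; no ties here).
rank(x): 11->5, 1->1, 5->3, 4->2, 15->6, 6->4
rank(y): 5->5, 3->3, 1->1, 2->2, 6->6, 4->4
Step 2: d_i = R_x(i) - R_y(i); compute d_i^2.
  (5-5)^2=0, (1-3)^2=4, (3-1)^2=4, (2-2)^2=0, (6-6)^2=0, (4-4)^2=0
sum(d^2) = 8.
Step 3: rho = 1 - 6*8 / (6*(6^2 - 1)) = 1 - 48/210 = 0.771429.
Step 4: Under H0, t = rho * sqrt((n-2)/(1-rho^2)) = 2.4247 ~ t(4).
Step 5: Two-sided p-value from the t-distribution with 4 df = 0.072397.
Step 6: alpha = 0.1. reject H0.

rho = 0.7714, p = 0.072397, reject H0 at alpha = 0.1.


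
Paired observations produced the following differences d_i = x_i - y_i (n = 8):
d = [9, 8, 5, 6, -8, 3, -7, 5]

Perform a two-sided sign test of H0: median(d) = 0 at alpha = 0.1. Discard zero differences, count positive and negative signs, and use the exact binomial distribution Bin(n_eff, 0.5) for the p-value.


Step 1: Discard zero differences. Original n = 8; n_eff = number of nonzero differences = 8.
Nonzero differences (with sign): +9, +8, +5, +6, -8, +3, -7, +5
Step 2: Count signs: positive = 6, negative = 2.
Step 3: Under H0: P(positive) = 0.5, so the number of positives S ~ Bin(8, 0.5).
Step 4: Two-sided exact p-value = sum of Bin(8,0.5) probabilities at or below the observed probability = 0.289062.
Step 5: alpha = 0.1. fail to reject H0.

n_eff = 8, pos = 6, neg = 2, p = 0.289062, fail to reject H0.


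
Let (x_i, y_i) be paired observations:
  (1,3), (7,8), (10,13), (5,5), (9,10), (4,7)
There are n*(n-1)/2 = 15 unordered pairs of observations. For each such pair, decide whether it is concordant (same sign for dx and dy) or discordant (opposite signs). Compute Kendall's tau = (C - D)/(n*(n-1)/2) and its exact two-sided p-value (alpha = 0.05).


Step 1: Enumerate the 15 unordered pairs (i,j) with i<j and classify each by sign(x_j-x_i) * sign(y_j-y_i).
  (1,2):dx=+6,dy=+5->C; (1,3):dx=+9,dy=+10->C; (1,4):dx=+4,dy=+2->C; (1,5):dx=+8,dy=+7->C
  (1,6):dx=+3,dy=+4->C; (2,3):dx=+3,dy=+5->C; (2,4):dx=-2,dy=-3->C; (2,5):dx=+2,dy=+2->C
  (2,6):dx=-3,dy=-1->C; (3,4):dx=-5,dy=-8->C; (3,5):dx=-1,dy=-3->C; (3,6):dx=-6,dy=-6->C
  (4,5):dx=+4,dy=+5->C; (4,6):dx=-1,dy=+2->D; (5,6):dx=-5,dy=-3->C
Step 2: C = 14, D = 1, total pairs = 15.
Step 3: tau = (C - D)/(n(n-1)/2) = (14 - 1)/15 = 0.866667.
Step 4: Exact two-sided p-value (enumerate n! = 720 permutations of y under H0): p = 0.016667.
Step 5: alpha = 0.05. reject H0.

tau_b = 0.8667 (C=14, D=1), p = 0.016667, reject H0.


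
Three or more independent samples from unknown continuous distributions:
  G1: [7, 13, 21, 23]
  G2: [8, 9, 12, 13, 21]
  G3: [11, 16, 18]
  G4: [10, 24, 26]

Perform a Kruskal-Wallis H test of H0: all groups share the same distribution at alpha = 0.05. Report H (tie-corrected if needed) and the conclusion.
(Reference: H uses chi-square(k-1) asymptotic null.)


Step 1: Combine all N = 15 observations and assign midranks.
sorted (value, group, rank): (7,G1,1), (8,G2,2), (9,G2,3), (10,G4,4), (11,G3,5), (12,G2,6), (13,G1,7.5), (13,G2,7.5), (16,G3,9), (18,G3,10), (21,G1,11.5), (21,G2,11.5), (23,G1,13), (24,G4,14), (26,G4,15)
Step 2: Sum ranks within each group.
R_1 = 33 (n_1 = 4)
R_2 = 30 (n_2 = 5)
R_3 = 24 (n_3 = 3)
R_4 = 33 (n_4 = 3)
Step 3: H = 12/(N(N+1)) * sum(R_i^2/n_i) - 3(N+1)
     = 12/(15*16) * (33^2/4 + 30^2/5 + 24^2/3 + 33^2/3) - 3*16
     = 0.050000 * 1007.25 - 48
     = 2.362500.
Step 4: Ties present; correction factor C = 1 - 12/(15^3 - 15) = 0.996429. Corrected H = 2.362500 / 0.996429 = 2.370968.
Step 5: Under H0, H ~ chi^2(3); p-value = 0.499062.
Step 6: alpha = 0.05. fail to reject H0.

H = 2.3710, df = 3, p = 0.499062, fail to reject H0.


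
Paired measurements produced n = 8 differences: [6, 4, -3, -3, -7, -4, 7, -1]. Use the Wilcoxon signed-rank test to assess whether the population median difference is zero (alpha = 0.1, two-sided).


Step 1: Drop any zero differences (none here) and take |d_i|.
|d| = [6, 4, 3, 3, 7, 4, 7, 1]
Step 2: Midrank |d_i| (ties get averaged ranks).
ranks: |6|->6, |4|->4.5, |3|->2.5, |3|->2.5, |7|->7.5, |4|->4.5, |7|->7.5, |1|->1
Step 3: Attach original signs; sum ranks with positive sign and with negative sign.
W+ = 6 + 4.5 + 7.5 = 18
W- = 2.5 + 2.5 + 7.5 + 4.5 + 1 = 18
(Check: W+ + W- = 36 should equal n(n+1)/2 = 36.)
Step 4: Test statistic W = min(W+, W-) = 18.
Step 5: Ties in |d|, so use the tie-corrected normal approximation.
        E[W] = n(n+1)/4 = 8*9/4 = 18.
        Tie groups: |d|=3 (t=2), |d|=4 (t=2), |d|=7 (t=2); sum(t^3 - t) = 18.
        Var[W] = n(n+1)(2n+1)/24 - sum(t^3-t)/48 = 1224/24 - 18/48 = 50.625.
        z = (W - E[W]) / sqrt(Var[W]) = (18 - 18) / 7.1151 = 0.0000.
        Two-sided p = 2*Phi(z) = 1.000000.
Step 6: alpha = 0.1. fail to reject H0.

W+ = 18, W- = 18, W = min = 18, p = 1.000000, fail to reject H0.


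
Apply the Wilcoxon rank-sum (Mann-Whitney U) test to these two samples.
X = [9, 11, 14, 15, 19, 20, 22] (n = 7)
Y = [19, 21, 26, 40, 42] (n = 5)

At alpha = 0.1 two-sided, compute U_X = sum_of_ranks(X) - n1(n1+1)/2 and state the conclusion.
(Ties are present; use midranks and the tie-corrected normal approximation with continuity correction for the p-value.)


Step 1: Combine and sort all 12 observations; assign midranks.
sorted (value, group): (9,X), (11,X), (14,X), (15,X), (19,X), (19,Y), (20,X), (21,Y), (22,X), (26,Y), (40,Y), (42,Y)
ranks: 9->1, 11->2, 14->3, 15->4, 19->5.5, 19->5.5, 20->7, 21->8, 22->9, 26->10, 40->11, 42->12
Step 2: Rank sum for X: R1 = 1 + 2 + 3 + 4 + 5.5 + 7 + 9 = 31.5.
Step 3: U_X = R1 - n1(n1+1)/2 = 31.5 - 7*8/2 = 31.5 - 28 = 3.5.
       U_Y = n1*n2 - U_X = 35 - 3.5 = 31.5.
Step 4: Ties are present, so use the tie-corrected normal approximation (with continuity correction) for the p-value.
Step 5: p-value = 0.028075; compare to alpha = 0.1. reject H0.

U_X = 3.5, p = 0.028075, reject H0 at alpha = 0.1.


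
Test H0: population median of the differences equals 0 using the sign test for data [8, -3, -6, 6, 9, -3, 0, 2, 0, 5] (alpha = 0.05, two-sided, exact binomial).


Step 1: Discard zero differences. Original n = 10; n_eff = number of nonzero differences = 8.
Nonzero differences (with sign): +8, -3, -6, +6, +9, -3, +2, +5
Step 2: Count signs: positive = 5, negative = 3.
Step 3: Under H0: P(positive) = 0.5, so the number of positives S ~ Bin(8, 0.5).
Step 4: Two-sided exact p-value = sum of Bin(8,0.5) probabilities at or below the observed probability = 0.726562.
Step 5: alpha = 0.05. fail to reject H0.

n_eff = 8, pos = 5, neg = 3, p = 0.726562, fail to reject H0.


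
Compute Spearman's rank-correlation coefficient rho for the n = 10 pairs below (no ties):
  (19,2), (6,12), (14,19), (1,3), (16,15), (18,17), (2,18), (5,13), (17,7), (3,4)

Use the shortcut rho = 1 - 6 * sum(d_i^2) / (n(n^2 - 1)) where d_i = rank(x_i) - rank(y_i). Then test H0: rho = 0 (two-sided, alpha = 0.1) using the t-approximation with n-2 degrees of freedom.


Step 1: Rank x and y separately (midranks; no ties here).
rank(x): 19->10, 6->5, 14->6, 1->1, 16->7, 18->9, 2->2, 5->4, 17->8, 3->3
rank(y): 2->1, 12->5, 19->10, 3->2, 15->7, 17->8, 18->9, 13->6, 7->4, 4->3
Step 2: d_i = R_x(i) - R_y(i); compute d_i^2.
  (10-1)^2=81, (5-5)^2=0, (6-10)^2=16, (1-2)^2=1, (7-7)^2=0, (9-8)^2=1, (2-9)^2=49, (4-6)^2=4, (8-4)^2=16, (3-3)^2=0
sum(d^2) = 168.
Step 3: rho = 1 - 6*168 / (10*(10^2 - 1)) = 1 - 1008/990 = -0.018182.
Step 4: Under H0, t = rho * sqrt((n-2)/(1-rho^2)) = -0.0514 ~ t(8).
Step 5: Two-sided p-value from the t-distribution with 8 df = 0.960240.
Step 6: alpha = 0.1. fail to reject H0.

rho = -0.0182, p = 0.960240, fail to reject H0 at alpha = 0.1.


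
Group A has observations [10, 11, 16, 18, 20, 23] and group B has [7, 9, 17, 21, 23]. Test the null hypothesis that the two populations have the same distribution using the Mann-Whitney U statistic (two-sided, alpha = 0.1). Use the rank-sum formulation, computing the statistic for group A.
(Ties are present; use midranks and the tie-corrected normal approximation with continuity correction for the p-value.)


Step 1: Combine and sort all 11 observations; assign midranks.
sorted (value, group): (7,Y), (9,Y), (10,X), (11,X), (16,X), (17,Y), (18,X), (20,X), (21,Y), (23,X), (23,Y)
ranks: 7->1, 9->2, 10->3, 11->4, 16->5, 17->6, 18->7, 20->8, 21->9, 23->10.5, 23->10.5
Step 2: Rank sum for X: R1 = 3 + 4 + 5 + 7 + 8 + 10.5 = 37.5.
Step 3: U_X = R1 - n1(n1+1)/2 = 37.5 - 6*7/2 = 37.5 - 21 = 16.5.
       U_Y = n1*n2 - U_X = 30 - 16.5 = 13.5.
Step 4: Ties are present, so use the tie-corrected normal approximation (with continuity correction) for the p-value.
Step 5: p-value = 0.854805; compare to alpha = 0.1. fail to reject H0.

U_X = 16.5, p = 0.854805, fail to reject H0 at alpha = 0.1.


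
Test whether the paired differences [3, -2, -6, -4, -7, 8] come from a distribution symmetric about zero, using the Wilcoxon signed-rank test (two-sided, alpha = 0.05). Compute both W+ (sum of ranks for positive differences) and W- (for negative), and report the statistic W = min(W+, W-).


Step 1: Drop any zero differences (none here) and take |d_i|.
|d| = [3, 2, 6, 4, 7, 8]
Step 2: Midrank |d_i| (ties get averaged ranks).
ranks: |3|->2, |2|->1, |6|->4, |4|->3, |7|->5, |8|->6
Step 3: Attach original signs; sum ranks with positive sign and with negative sign.
W+ = 2 + 6 = 8
W- = 1 + 4 + 3 + 5 = 13
(Check: W+ + W- = 21 should equal n(n+1)/2 = 21.)
Step 4: Test statistic W = min(W+, W-) = 8.
Step 5: No ties, so the exact null distribution over the 2^6 = 64 sign assignments gives the two-sided p-value = 0.687500.
Step 6: alpha = 0.05. fail to reject H0.

W+ = 8, W- = 13, W = min = 8, p = 0.687500, fail to reject H0.


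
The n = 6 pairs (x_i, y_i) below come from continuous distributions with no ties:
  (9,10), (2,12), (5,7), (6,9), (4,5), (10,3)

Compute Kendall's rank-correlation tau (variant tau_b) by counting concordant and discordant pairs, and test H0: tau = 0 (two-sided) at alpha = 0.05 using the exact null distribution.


Step 1: Enumerate the 15 unordered pairs (i,j) with i<j and classify each by sign(x_j-x_i) * sign(y_j-y_i).
  (1,2):dx=-7,dy=+2->D; (1,3):dx=-4,dy=-3->C; (1,4):dx=-3,dy=-1->C; (1,5):dx=-5,dy=-5->C
  (1,6):dx=+1,dy=-7->D; (2,3):dx=+3,dy=-5->D; (2,4):dx=+4,dy=-3->D; (2,5):dx=+2,dy=-7->D
  (2,6):dx=+8,dy=-9->D; (3,4):dx=+1,dy=+2->C; (3,5):dx=-1,dy=-2->C; (3,6):dx=+5,dy=-4->D
  (4,5):dx=-2,dy=-4->C; (4,6):dx=+4,dy=-6->D; (5,6):dx=+6,dy=-2->D
Step 2: C = 6, D = 9, total pairs = 15.
Step 3: tau = (C - D)/(n(n-1)/2) = (6 - 9)/15 = -0.200000.
Step 4: Exact two-sided p-value (enumerate n! = 720 permutations of y under H0): p = 0.719444.
Step 5: alpha = 0.05. fail to reject H0.

tau_b = -0.2000 (C=6, D=9), p = 0.719444, fail to reject H0.


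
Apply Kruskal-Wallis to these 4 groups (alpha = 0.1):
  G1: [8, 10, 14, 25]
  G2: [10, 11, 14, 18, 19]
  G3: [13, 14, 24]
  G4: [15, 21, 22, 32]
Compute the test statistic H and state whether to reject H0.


Step 1: Combine all N = 16 observations and assign midranks.
sorted (value, group, rank): (8,G1,1), (10,G1,2.5), (10,G2,2.5), (11,G2,4), (13,G3,5), (14,G1,7), (14,G2,7), (14,G3,7), (15,G4,9), (18,G2,10), (19,G2,11), (21,G4,12), (22,G4,13), (24,G3,14), (25,G1,15), (32,G4,16)
Step 2: Sum ranks within each group.
R_1 = 25.5 (n_1 = 4)
R_2 = 34.5 (n_2 = 5)
R_3 = 26 (n_3 = 3)
R_4 = 50 (n_4 = 4)
Step 3: H = 12/(N(N+1)) * sum(R_i^2/n_i) - 3(N+1)
     = 12/(16*17) * (25.5^2/4 + 34.5^2/5 + 26^2/3 + 50^2/4) - 3*17
     = 0.044118 * 1250.95 - 51
     = 4.188787.
Step 4: Ties present; correction factor C = 1 - 30/(16^3 - 16) = 0.992647. Corrected H = 4.188787 / 0.992647 = 4.219815.
Step 5: Under H0, H ~ chi^2(3); p-value = 0.238686.
Step 6: alpha = 0.1. fail to reject H0.

H = 4.2198, df = 3, p = 0.238686, fail to reject H0.


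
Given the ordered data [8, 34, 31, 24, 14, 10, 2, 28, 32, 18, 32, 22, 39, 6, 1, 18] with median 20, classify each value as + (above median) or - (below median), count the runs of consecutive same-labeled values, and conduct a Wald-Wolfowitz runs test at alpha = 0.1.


Step 1: Compute median = 20; label A = above, B = below.
Labels in order: BAAABBBAABAAABBB  (n_A = 8, n_B = 8)
Step 2: Count runs R = 7.
Step 3: Under H0 (random ordering), E[R] = 2*n_A*n_B/(n_A+n_B) + 1 = 2*8*8/16 + 1 = 9.0000.
        Var[R] = 2*n_A*n_B*(2*n_A*n_B - n_A - n_B) / ((n_A+n_B)^2 * (n_A+n_B-1)) = 14336/3840 = 3.7333.
        SD[R] = 1.9322.
Step 4: Continuity-corrected z = (R + 0.5 - E[R]) / SD[R] = (7 + 0.5 - 9.0000) / 1.9322 = -0.7763.
Step 5: Two-sided p-value via normal approximation = 2*(1 - Phi(|z|)) = 0.437558.
Step 6: alpha = 0.1. fail to reject H0.

R = 7, z = -0.7763, p = 0.437558, fail to reject H0.


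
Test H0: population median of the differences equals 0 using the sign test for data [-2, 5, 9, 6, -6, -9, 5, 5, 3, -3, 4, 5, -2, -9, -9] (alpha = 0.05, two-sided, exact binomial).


Step 1: Discard zero differences. Original n = 15; n_eff = number of nonzero differences = 15.
Nonzero differences (with sign): -2, +5, +9, +6, -6, -9, +5, +5, +3, -3, +4, +5, -2, -9, -9
Step 2: Count signs: positive = 8, negative = 7.
Step 3: Under H0: P(positive) = 0.5, so the number of positives S ~ Bin(15, 0.5).
Step 4: Two-sided exact p-value = sum of Bin(15,0.5) probabilities at or below the observed probability = 1.000000.
Step 5: alpha = 0.05. fail to reject H0.

n_eff = 15, pos = 8, neg = 7, p = 1.000000, fail to reject H0.


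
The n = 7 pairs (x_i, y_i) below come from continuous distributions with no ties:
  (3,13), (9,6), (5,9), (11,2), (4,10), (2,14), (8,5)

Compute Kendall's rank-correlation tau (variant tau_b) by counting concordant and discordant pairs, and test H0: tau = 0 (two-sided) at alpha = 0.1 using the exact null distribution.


Step 1: Enumerate the 21 unordered pairs (i,j) with i<j and classify each by sign(x_j-x_i) * sign(y_j-y_i).
  (1,2):dx=+6,dy=-7->D; (1,3):dx=+2,dy=-4->D; (1,4):dx=+8,dy=-11->D; (1,5):dx=+1,dy=-3->D
  (1,6):dx=-1,dy=+1->D; (1,7):dx=+5,dy=-8->D; (2,3):dx=-4,dy=+3->D; (2,4):dx=+2,dy=-4->D
  (2,5):dx=-5,dy=+4->D; (2,6):dx=-7,dy=+8->D; (2,7):dx=-1,dy=-1->C; (3,4):dx=+6,dy=-7->D
  (3,5):dx=-1,dy=+1->D; (3,6):dx=-3,dy=+5->D; (3,7):dx=+3,dy=-4->D; (4,5):dx=-7,dy=+8->D
  (4,6):dx=-9,dy=+12->D; (4,7):dx=-3,dy=+3->D; (5,6):dx=-2,dy=+4->D; (5,7):dx=+4,dy=-5->D
  (6,7):dx=+6,dy=-9->D
Step 2: C = 1, D = 20, total pairs = 21.
Step 3: tau = (C - D)/(n(n-1)/2) = (1 - 20)/21 = -0.904762.
Step 4: Exact two-sided p-value (enumerate n! = 5040 permutations of y under H0): p = 0.002778.
Step 5: alpha = 0.1. reject H0.

tau_b = -0.9048 (C=1, D=20), p = 0.002778, reject H0.


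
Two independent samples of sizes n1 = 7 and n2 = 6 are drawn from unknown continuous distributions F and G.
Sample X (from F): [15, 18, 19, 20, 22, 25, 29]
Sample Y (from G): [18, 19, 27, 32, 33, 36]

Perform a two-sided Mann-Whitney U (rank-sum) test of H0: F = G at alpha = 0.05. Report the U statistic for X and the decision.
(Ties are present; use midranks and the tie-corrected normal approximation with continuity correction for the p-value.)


Step 1: Combine and sort all 13 observations; assign midranks.
sorted (value, group): (15,X), (18,X), (18,Y), (19,X), (19,Y), (20,X), (22,X), (25,X), (27,Y), (29,X), (32,Y), (33,Y), (36,Y)
ranks: 15->1, 18->2.5, 18->2.5, 19->4.5, 19->4.5, 20->6, 22->7, 25->8, 27->9, 29->10, 32->11, 33->12, 36->13
Step 2: Rank sum for X: R1 = 1 + 2.5 + 4.5 + 6 + 7 + 8 + 10 = 39.
Step 3: U_X = R1 - n1(n1+1)/2 = 39 - 7*8/2 = 39 - 28 = 11.
       U_Y = n1*n2 - U_X = 42 - 11 = 31.
Step 4: Ties are present, so use the tie-corrected normal approximation (with continuity correction) for the p-value.
Step 5: p-value = 0.173549; compare to alpha = 0.05. fail to reject H0.

U_X = 11, p = 0.173549, fail to reject H0 at alpha = 0.05.


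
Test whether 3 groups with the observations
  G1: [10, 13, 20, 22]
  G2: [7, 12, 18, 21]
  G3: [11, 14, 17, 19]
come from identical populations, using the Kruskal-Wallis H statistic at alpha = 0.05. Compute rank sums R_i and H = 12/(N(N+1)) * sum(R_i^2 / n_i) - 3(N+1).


Step 1: Combine all N = 12 observations and assign midranks.
sorted (value, group, rank): (7,G2,1), (10,G1,2), (11,G3,3), (12,G2,4), (13,G1,5), (14,G3,6), (17,G3,7), (18,G2,8), (19,G3,9), (20,G1,10), (21,G2,11), (22,G1,12)
Step 2: Sum ranks within each group.
R_1 = 29 (n_1 = 4)
R_2 = 24 (n_2 = 4)
R_3 = 25 (n_3 = 4)
Step 3: H = 12/(N(N+1)) * sum(R_i^2/n_i) - 3(N+1)
     = 12/(12*13) * (29^2/4 + 24^2/4 + 25^2/4) - 3*13
     = 0.076923 * 510.5 - 39
     = 0.269231.
Step 4: No ties, so H is used without correction.
Step 5: Under H0, H ~ chi^2(2); p-value = 0.874052.
Step 6: alpha = 0.05. fail to reject H0.

H = 0.2692, df = 2, p = 0.874052, fail to reject H0.


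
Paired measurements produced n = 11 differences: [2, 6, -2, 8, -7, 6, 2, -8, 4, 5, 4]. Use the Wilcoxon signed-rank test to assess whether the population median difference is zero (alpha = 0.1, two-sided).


Step 1: Drop any zero differences (none here) and take |d_i|.
|d| = [2, 6, 2, 8, 7, 6, 2, 8, 4, 5, 4]
Step 2: Midrank |d_i| (ties get averaged ranks).
ranks: |2|->2, |6|->7.5, |2|->2, |8|->10.5, |7|->9, |6|->7.5, |2|->2, |8|->10.5, |4|->4.5, |5|->6, |4|->4.5
Step 3: Attach original signs; sum ranks with positive sign and with negative sign.
W+ = 2 + 7.5 + 10.5 + 7.5 + 2 + 4.5 + 6 + 4.5 = 44.5
W- = 2 + 9 + 10.5 = 21.5
(Check: W+ + W- = 66 should equal n(n+1)/2 = 66.)
Step 4: Test statistic W = min(W+, W-) = 21.5.
Step 5: Ties in |d|, so use the tie-corrected normal approximation.
        E[W] = n(n+1)/4 = 11*12/4 = 33.
        Tie groups: |d|=2 (t=3), |d|=4 (t=2), |d|=6 (t=2), |d|=8 (t=2); sum(t^3 - t) = 42.
        Var[W] = n(n+1)(2n+1)/24 - sum(t^3-t)/48 = 3036/24 - 42/48 = 125.625.
        z = (W - E[W]) / sqrt(Var[W]) = (21.5 - 33) / 11.2083 = -1.0260.
        Two-sided p = 2*Phi(z) = 0.304878.
Step 6: alpha = 0.1. fail to reject H0.

W+ = 44.5, W- = 21.5, W = min = 21.5, p = 0.304878, fail to reject H0.


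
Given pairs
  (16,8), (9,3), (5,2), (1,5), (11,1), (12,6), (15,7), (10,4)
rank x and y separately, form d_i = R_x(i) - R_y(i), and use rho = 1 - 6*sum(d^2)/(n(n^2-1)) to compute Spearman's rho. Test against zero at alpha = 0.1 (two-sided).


Step 1: Rank x and y separately (midranks; no ties here).
rank(x): 16->8, 9->3, 5->2, 1->1, 11->5, 12->6, 15->7, 10->4
rank(y): 8->8, 3->3, 2->2, 5->5, 1->1, 6->6, 7->7, 4->4
Step 2: d_i = R_x(i) - R_y(i); compute d_i^2.
  (8-8)^2=0, (3-3)^2=0, (2-2)^2=0, (1-5)^2=16, (5-1)^2=16, (6-6)^2=0, (7-7)^2=0, (4-4)^2=0
sum(d^2) = 32.
Step 3: rho = 1 - 6*32 / (8*(8^2 - 1)) = 1 - 192/504 = 0.619048.
Step 4: Under H0, t = rho * sqrt((n-2)/(1-rho^2)) = 1.9308 ~ t(6).
Step 5: Two-sided p-value from the t-distribution with 6 df = 0.101733.
Step 6: alpha = 0.1. fail to reject H0.

rho = 0.6190, p = 0.101733, fail to reject H0 at alpha = 0.1.


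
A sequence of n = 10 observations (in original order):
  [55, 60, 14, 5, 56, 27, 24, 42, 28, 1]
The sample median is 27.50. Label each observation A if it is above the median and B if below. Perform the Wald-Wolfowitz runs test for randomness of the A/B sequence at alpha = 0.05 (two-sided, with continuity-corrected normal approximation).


Step 1: Compute median = 27.50; label A = above, B = below.
Labels in order: AABBABBAAB  (n_A = 5, n_B = 5)
Step 2: Count runs R = 6.
Step 3: Under H0 (random ordering), E[R] = 2*n_A*n_B/(n_A+n_B) + 1 = 2*5*5/10 + 1 = 6.0000.
        Var[R] = 2*n_A*n_B*(2*n_A*n_B - n_A - n_B) / ((n_A+n_B)^2 * (n_A+n_B-1)) = 2000/900 = 2.2222.
        SD[R] = 1.4907.
Step 4: R = E[R], so z = 0 with no continuity correction.
Step 5: Two-sided p-value via normal approximation = 2*(1 - Phi(|z|)) = 1.000000.
Step 6: alpha = 0.05. fail to reject H0.

R = 6, z = 0.0000, p = 1.000000, fail to reject H0.


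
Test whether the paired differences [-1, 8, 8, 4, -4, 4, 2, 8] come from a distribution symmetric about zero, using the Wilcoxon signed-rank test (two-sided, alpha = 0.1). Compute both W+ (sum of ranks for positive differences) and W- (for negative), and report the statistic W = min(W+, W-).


Step 1: Drop any zero differences (none here) and take |d_i|.
|d| = [1, 8, 8, 4, 4, 4, 2, 8]
Step 2: Midrank |d_i| (ties get averaged ranks).
ranks: |1|->1, |8|->7, |8|->7, |4|->4, |4|->4, |4|->4, |2|->2, |8|->7
Step 3: Attach original signs; sum ranks with positive sign and with negative sign.
W+ = 7 + 7 + 4 + 4 + 2 + 7 = 31
W- = 1 + 4 = 5
(Check: W+ + W- = 36 should equal n(n+1)/2 = 36.)
Step 4: Test statistic W = min(W+, W-) = 5.
Step 5: Ties in |d|, so use the tie-corrected normal approximation.
        E[W] = n(n+1)/4 = 8*9/4 = 18.
        Tie groups: |d|=4 (t=3), |d|=8 (t=3); sum(t^3 - t) = 48.
        Var[W] = n(n+1)(2n+1)/24 - sum(t^3-t)/48 = 1224/24 - 48/48 = 50.
        z = (W - E[W]) / sqrt(Var[W]) = (5 - 18) / 7.0711 = -1.8385.
        Two-sided p = 2*Phi(z) = 0.065992.
Step 6: alpha = 0.1. reject H0.

W+ = 31, W- = 5, W = min = 5, p = 0.065992, reject H0.
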